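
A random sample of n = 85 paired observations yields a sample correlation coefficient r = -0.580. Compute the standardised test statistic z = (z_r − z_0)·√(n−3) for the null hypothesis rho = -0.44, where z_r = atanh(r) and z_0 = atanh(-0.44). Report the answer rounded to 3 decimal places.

z_r = atanh(-0.580) = -0.662463,  z_0 = atanh(-0.44) = -0.472231
SE = 1/√(n−3) = 1/√82 = 0.110432
z = (z_r − z_0)/SE = (-0.662463 − (-0.472231)) / 0.110432 = -0.190232 / 0.110432 = -1.723

-1.723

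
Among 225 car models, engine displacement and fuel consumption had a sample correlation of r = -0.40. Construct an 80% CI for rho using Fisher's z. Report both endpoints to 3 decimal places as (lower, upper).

z_r = atanh(-0.40) = -0.423649;  SE = 1/√(n−3) = 1/√222 = 0.067116
z-limits: -0.423649 ± 1.282·0.067116 = -0.423649 ± 0.086043 = [-0.509692, -0.337606]
ρ-limits: (tanh -0.509692, tanh -0.337606) = (-0.470, -0.325)

(-0.470, -0.325)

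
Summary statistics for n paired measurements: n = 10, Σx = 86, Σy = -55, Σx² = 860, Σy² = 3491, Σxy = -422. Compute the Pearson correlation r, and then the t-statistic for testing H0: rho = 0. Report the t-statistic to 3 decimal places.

0.234

Numerator: nΣxy − (Σx)(Σy) = 10·(-422) − (86)(-55) = 510
Denominator: √[(nΣx²−(Σx)²)(nΣy²−(Σy)²)]
  nΣx²−(Σx)² = 10·860 − 7396 = 1204;  nΣy²−(Σy)² = 10·3491 − 3025 = 31885
  √(1204·31885) = √38389540 = 6195.9293
r = 510 / 6195.9293 = 0.0823
t = r·√(n−2)/√(1−r²) = 0.0823·√8 / √(1−0.006773) = 0.232780 / 0.996608 = 0.234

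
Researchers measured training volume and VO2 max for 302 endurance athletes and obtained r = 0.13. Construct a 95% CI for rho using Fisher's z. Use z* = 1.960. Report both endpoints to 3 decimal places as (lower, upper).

Fisher z: z_r = atanh(r) = ½·ln((1+0.13)/(1−0.13)) = 0.130740
SE(z) = 1/√(n−3) = 1/√299 = 0.057831
95% ⇒ z* = 1.960; margin = 1.960·0.057831 = 0.113349
CI on z-scale: (0.017391, 0.244089)
Back-transform: tanh(0.017391) = 0.017389, tanh(0.244089) = 0.239354

(0.017, 0.239)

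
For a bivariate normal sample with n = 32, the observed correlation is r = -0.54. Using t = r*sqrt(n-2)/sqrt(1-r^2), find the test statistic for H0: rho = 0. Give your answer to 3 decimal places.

t = r·√(n−2) / √(1−r²) with r = -0.54, n = 32
  = -0.54·√30 / √(1 − 0.2916)
  = -0.54·5.477226 / 0.841665
  = -2.957702 / 0.841665 = -3.514

-3.514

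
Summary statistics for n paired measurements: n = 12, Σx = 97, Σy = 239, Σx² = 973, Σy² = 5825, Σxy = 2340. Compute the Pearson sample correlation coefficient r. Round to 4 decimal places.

0.9098

S_xy = nΣxy − ΣxΣy = 12·2340 − 97·239 = 28080 − 23183 = 4897
S_xx = nΣx² − (Σx)² = 12·973 − 97² = 11676 − 9409 = 2267
S_yy = nΣy² − (Σy)² = 12·5825 − 239² = 69900 − 57121 = 12779
r = S_xy / √(S_xx·S_yy) = 4897 / √(2267·12779) = 4897 / √28969993 = 4897 / 5382.3780 = 0.9098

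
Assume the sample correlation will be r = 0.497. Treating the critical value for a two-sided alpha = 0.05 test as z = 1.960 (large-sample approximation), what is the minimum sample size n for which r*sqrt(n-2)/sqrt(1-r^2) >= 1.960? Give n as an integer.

r√(n−2)/√(1−r²) ≥ 1.960  ⇔  n−2 ≥ (1.960)²·(1−r²)/r²
(1−r²)/r² = (1−0.247009)/0.247009 = 3.0484
n ≥ 2 + 3.8416·3.0484 = 2 + 11.7107 = 13.7107
⌈13.7107⌉ = 14

14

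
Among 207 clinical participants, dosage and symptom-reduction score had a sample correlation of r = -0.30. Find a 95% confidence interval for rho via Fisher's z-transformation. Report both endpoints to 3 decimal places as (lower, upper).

z_r = atanh(-0.30) = -0.309520;  SE = 1/√(n−3) = 1/√204 = 0.070014
z-limits: -0.309520 ± 1.960·0.070014 = -0.309520 ± 0.137227 = [-0.446747, -0.172293]
ρ-limits: (tanh -0.446747, tanh -0.172293) = (-0.419, -0.171)

(-0.419, -0.171)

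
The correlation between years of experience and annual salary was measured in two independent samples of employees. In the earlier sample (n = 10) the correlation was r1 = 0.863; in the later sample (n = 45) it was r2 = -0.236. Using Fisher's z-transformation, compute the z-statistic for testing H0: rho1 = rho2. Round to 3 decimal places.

z1 = atanh(0.863) = 1.304981,  z2 = atanh(-0.236) = -0.240534
SE = √(1/(n1−3) + 1/(n2−3)) = √(1/7 + 1/42) = √(0.1428571 + 0.0238095) = √0.1666666 = 0.408248
z = (z1 − z2)/SE = (1.304981 − (-0.240534)) / 0.408248 = 1.545515 / 0.408248 = 3.786

3.786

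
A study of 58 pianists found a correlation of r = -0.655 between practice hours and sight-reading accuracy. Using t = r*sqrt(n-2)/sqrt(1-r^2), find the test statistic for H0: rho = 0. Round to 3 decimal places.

1 − r² = 1 − 0.429025 = 0.570975;  √(1−r²) = 0.755629
√(n−2) = √56 = 7.483315
t = r·√(n−2)/√(1−r²) = -0.655 · 7.483315 / 0.755629 = -6.487

-6.487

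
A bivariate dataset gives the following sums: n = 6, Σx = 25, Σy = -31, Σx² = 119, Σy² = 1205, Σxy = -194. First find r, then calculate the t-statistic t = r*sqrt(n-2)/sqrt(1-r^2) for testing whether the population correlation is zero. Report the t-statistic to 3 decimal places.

Numerator: nΣxy − (Σx)(Σy) = 6·(-194) − (25)(-31) = -389
Denominator: √[(nΣx²−(Σx)²)(nΣy²−(Σy)²)]
  nΣx²−(Σx)² = 6·119 − 625 = 89;  nΣy²−(Σy)² = 6·1205 − 961 = 6269
  √(89·6269) = √557941 = 746.9545
r = -389 / 746.9545 = -0.5208
t = r·√(n−2)/√(1−r²) = -0.5208·√4 / √(1−0.271233) = -1.041600 / 0.853679 = -1.220

-1.220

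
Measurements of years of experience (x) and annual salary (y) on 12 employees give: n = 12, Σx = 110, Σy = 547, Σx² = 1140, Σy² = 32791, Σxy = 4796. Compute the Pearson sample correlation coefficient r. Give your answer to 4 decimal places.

-0.2145

S_xy = nΣxy − ΣxΣy = 12·4796 − 110·547 = 57552 − 60170 = -2618
S_xx = nΣx² − (Σx)² = 12·1140 − 110² = 13680 − 12100 = 1580
S_yy = nΣy² − (Σy)² = 12·32791 − 547² = 393492 − 299209 = 94283
r = S_xy / √(S_xx·S_yy) = -2618 / √(1580·94283) = -2618 / √148967140 = -2618 / 12205.2095 = -0.2145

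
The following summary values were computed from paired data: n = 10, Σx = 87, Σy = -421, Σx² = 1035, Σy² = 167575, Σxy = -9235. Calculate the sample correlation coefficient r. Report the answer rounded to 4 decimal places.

Numerator: nΣxy − (Σx)(Σy) = 10·(-9235) − (87)(-421) = -55723
Denominator: √[(nΣx²−(Σx)²)(nΣy²−(Σy)²)]
  nΣx²−(Σx)² = 10·1035 − 7569 = 2781;  nΣy²−(Σy)² = 10·167575 − 177241 = 1498509
  √(2781·1498509) = √4167353529 = 64555.0426
r = -55723 / 64555.0426 = -0.8632

-0.8632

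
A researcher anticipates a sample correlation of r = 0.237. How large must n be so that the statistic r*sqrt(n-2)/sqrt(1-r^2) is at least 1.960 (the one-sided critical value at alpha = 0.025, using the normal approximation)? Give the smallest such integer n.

Need r·√(n−2)/√(1−r²) ≥ 1.960
√(n−2) ≥ 1.960·√(1−0.056169) / 0.237 = 1.960·0.971510 / 0.237 = 8.0344
n−2 ≥ 64.5516  ⇒  n ≥ 66.5516
Smallest integer n = 67

67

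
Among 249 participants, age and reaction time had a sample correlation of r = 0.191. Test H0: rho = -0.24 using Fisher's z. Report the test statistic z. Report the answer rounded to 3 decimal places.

6.872

z_r = atanh(0.191) = 0.193375,  z_0 = atanh(-0.24) = -0.244774
SE = 1/√(n−3) = 1/√246 = 0.063758
z = (z_r − z_0)/SE = (0.193375 − (-0.244774)) / 0.063758 = 0.438149 / 0.063758 = 6.872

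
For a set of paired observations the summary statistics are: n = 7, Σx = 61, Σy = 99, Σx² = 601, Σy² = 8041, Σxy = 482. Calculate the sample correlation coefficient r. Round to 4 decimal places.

Numerator: nΣxy − (Σx)(Σy) = 7·482 − (61)(99) = -2665
Denominator: √[(nΣx²−(Σx)²)(nΣy²−(Σy)²)]
  nΣx²−(Σx)² = 7·601 − 3721 = 486;  nΣy²−(Σy)² = 7·8041 − 9801 = 46486
  √(486·46486) = √22592196 = 4753.1249
r = -2665 / 4753.1249 = -0.5607

-0.5607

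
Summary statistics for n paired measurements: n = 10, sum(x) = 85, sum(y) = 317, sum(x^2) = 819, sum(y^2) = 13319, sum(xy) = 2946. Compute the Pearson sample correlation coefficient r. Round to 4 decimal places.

0.4477

Numerator: nΣxy − (Σx)(Σy) = 10·2946 − (85)(317) = 2515
Denominator: √[(nΣx²−(Σx)²)(nΣy²−(Σy)²)]
  nΣx²−(Σx)² = 10·819 − 7225 = 965;  nΣy²−(Σy)² = 10·13319 − 100489 = 32701
  √(965·32701) = √31556465 = 5617.5141
r = 2515 / 5617.5141 = 0.4477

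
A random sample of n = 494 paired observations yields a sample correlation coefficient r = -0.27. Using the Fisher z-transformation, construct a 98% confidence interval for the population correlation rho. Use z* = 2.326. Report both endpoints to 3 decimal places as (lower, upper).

z_r = atanh(-0.27) = -0.276864;  SE = 1/√(n−3) = 1/√491 = 0.045129
z-limits: -0.276864 ± 2.326·0.045129 = -0.276864 ± 0.104970 = [-0.381834, -0.171894]
ρ-limits: (tanh -0.381834, tanh -0.171894) = (-0.364, -0.170)

(-0.364, -0.170)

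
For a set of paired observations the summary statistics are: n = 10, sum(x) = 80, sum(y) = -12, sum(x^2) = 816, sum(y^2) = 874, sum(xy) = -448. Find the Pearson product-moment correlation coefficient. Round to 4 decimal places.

-0.9050

Numerator: nΣxy − (Σx)(Σy) = 10·(-448) − (80)(-12) = -3520
Denominator: √[(nΣx²−(Σx)²)(nΣy²−(Σy)²)]
  nΣx²−(Σx)² = 10·816 − 6400 = 1760;  nΣy²−(Σy)² = 10·874 − 144 = 8596
  √(1760·8596) = √15128960 = 3889.5964
r = -3520 / 3889.5964 = -0.9050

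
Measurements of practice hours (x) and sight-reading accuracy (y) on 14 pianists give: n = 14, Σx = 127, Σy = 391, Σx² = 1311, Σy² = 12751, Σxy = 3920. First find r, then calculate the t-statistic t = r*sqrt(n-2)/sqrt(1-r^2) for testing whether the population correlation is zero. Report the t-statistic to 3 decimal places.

3.317

Numerator: nΣxy − (Σx)(Σy) = 14·3920 − (127)(391) = 5223
Denominator: √[(nΣx²−(Σx)²)(nΣy²−(Σy)²)]
  nΣx²−(Σx)² = 14·1311 − 16129 = 2225;  nΣy²−(Σy)² = 14·12751 − 152881 = 25633
  √(2225·25633) = √57033425 = 7552.0477
r = 5223 / 7552.0477 = 0.6916
t = r·√(n−2)/√(1−r²) = 0.6916·√12 / √(1−0.478311) = 2.395773 / 0.722280 = 3.317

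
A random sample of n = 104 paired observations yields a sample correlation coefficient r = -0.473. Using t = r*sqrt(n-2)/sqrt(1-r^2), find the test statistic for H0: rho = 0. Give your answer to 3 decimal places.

-5.422

1 − r² = 1 − 0.223729 = 0.776271;  √(1−r²) = 0.881062
√(n−2) = √102 = 10.099505
t = r·√(n−2)/√(1−r²) = -0.473 · 10.099505 / 0.881062 = -5.422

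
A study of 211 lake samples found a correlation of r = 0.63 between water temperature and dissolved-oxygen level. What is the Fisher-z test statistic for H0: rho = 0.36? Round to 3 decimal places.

Fisher z: atanh(0.63) = 0.741416, atanh(0.36) = 0.376886
z = (z_r − z_0)·√(n−3) = (0.741416 − 0.376886)·√208 = 0.364530 · 14.422205 = 5.257

5.257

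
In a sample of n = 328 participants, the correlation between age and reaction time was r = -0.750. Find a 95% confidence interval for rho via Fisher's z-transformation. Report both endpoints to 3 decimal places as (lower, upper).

(-0.794, -0.698)

Fisher z: z_r = atanh(r) = ½·ln((1+(-0.750))/(1−(-0.750))) = -0.972955
SE(z) = 1/√(n−3) = 1/√325 = 0.055470
95% ⇒ z* = 1.960; margin = 1.960·0.055470 = 0.108721
CI on z-scale: (-1.081676, -0.864234)
Back-transform: tanh(-1.081676) = -0.793820, tanh(-0.864234) = -0.698433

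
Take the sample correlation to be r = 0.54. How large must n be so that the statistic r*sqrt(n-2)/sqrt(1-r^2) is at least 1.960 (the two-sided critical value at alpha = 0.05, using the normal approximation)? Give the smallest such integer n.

Need r·√(n−2)/√(1−r²) ≥ 1.960
√(n−2) ≥ 1.960·√(1−0.2916) / 0.54 = 1.960·0.841665 / 0.54 = 3.0549
n−2 ≥ 9.3324  ⇒  n ≥ 11.3324
Smallest integer n = 12

12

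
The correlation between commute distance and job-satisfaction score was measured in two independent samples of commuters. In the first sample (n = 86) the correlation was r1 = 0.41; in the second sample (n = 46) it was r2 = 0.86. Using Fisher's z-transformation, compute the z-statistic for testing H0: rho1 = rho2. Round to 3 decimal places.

-4.565

z1 = atanh(0.41) = 0.435611,  z2 = atanh(0.86) = 1.293345
SE = √(1/(n1−3) + 1/(n2−3)) = √(1/83 + 1/43) = √(0.0120482 + 0.0232558) = √0.0353040 = 0.187894
z = (z1 − z2)/SE = (0.435611 − 1.293345) / 0.187894 = -0.857734 / 0.187894 = -4.565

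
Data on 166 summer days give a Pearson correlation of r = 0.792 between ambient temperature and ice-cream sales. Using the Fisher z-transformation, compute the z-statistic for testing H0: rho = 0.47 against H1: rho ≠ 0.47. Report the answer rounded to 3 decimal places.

Fisher z: atanh(0.792) = 1.076775, atanh(0.47) = 0.510070
z = (z_r − z_0)·√(n−3) = (1.076775 − 0.510070)·√163 = 0.566705 · 12.767145 = 7.235

7.235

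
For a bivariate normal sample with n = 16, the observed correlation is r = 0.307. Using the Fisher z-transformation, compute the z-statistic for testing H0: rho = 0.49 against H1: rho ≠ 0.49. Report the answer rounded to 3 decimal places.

Fisher z: atanh(0.307) = 0.317230, atanh(0.49) = 0.536060
z = (z_r − z_0)·√(n−3) = (0.317230 − 0.536060)·√13 = -0.218830 · 3.605551 = -0.789

-0.789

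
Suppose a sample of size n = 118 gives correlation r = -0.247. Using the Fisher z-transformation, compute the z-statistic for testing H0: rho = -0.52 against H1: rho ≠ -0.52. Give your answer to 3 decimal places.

z_r = atanh(-0.247) = -0.252215,  z_0 = atanh(-0.52) = -0.576340
SE = 1/√(n−3) = 1/√115 = 0.093250
z = (z_r − z_0)/SE = (-0.252215 − (-0.576340)) / 0.093250 = 0.324125 / 0.093250 = 3.476

3.476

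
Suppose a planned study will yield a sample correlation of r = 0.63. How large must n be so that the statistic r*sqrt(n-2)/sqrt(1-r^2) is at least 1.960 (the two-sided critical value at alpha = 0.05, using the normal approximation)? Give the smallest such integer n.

8

Need r·√(n−2)/√(1−r²) ≥ 1.960
√(n−2) ≥ 1.960·√(1−0.3969) / 0.63 = 1.960·0.776595 / 0.63 = 2.4161
n−2 ≥ 5.8375  ⇒  n ≥ 7.8375
Smallest integer n = 8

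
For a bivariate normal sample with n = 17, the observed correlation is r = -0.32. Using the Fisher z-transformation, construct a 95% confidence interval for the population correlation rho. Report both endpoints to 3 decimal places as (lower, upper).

z_r = atanh(-0.32) = -0.331647;  SE = 1/√(n−3) = 1/√14 = 0.267261
z-limits: -0.331647 ± 1.960·0.267261 = -0.331647 ± 0.523832 = [-0.855479, 0.192185]
ρ-limits: (tanh -0.855479, tanh 0.192185) = (-0.694, 0.190)

(-0.694, 0.190)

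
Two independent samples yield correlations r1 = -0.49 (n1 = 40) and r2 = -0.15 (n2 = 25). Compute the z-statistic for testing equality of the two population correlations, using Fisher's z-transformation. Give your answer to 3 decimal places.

Fisher z-transforms: z1 = atanh(-0.49) = -0.536060, z2 = atanh(-0.15) = -0.151140; difference d = -0.384920
Var(d) = 1/37 + 1/22 = 0.0270270 + 0.0454545 = 0.0724815
z = d/√Var(d) = -0.384920 / √0.0724815 = -0.384920 / 0.269224 = -1.430

-1.430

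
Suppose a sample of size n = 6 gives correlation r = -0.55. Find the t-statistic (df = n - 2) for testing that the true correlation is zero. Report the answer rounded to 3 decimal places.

-1.317

t = r·√(n−2) / √(1−r²) with r = -0.55, n = 6
  = -0.55·√4 / √(1 − 0.3025)
  = -0.55·2.000000 / 0.835165
  = -1.100000 / 0.835165 = -1.317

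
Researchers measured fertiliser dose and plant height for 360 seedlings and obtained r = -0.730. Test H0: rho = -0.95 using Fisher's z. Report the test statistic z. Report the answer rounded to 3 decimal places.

17.063

z_r = atanh(-0.730) = -0.928727,  z_0 = atanh(-0.95) = -1.831781
SE = 1/√(n−3) = 1/√357 = 0.052926
z = (z_r − z_0)/SE = (-0.928727 − (-1.831781)) / 0.052926 = 0.903054 / 0.052926 = 17.063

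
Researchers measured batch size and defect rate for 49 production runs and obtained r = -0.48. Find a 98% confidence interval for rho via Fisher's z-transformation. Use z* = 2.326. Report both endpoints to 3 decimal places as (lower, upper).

(-0.699, -0.178)

z_r = atanh(-0.48) = -0.522984;  SE = 1/√(n−3) = 1/√46 = 0.147442
z-limits: -0.522984 ± 2.326·0.147442 = -0.522984 ± 0.342950 = [-0.865934, -0.180034]
ρ-limits: (tanh -0.865934, tanh -0.180034) = (-0.699, -0.178)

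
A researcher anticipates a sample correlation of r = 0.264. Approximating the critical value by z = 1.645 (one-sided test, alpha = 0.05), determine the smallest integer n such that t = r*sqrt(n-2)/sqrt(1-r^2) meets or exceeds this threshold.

39

r√(n−2)/√(1−r²) ≥ 1.645  ⇔  n−2 ≥ (1.645)²·(1−r²)/r²
(1−r²)/r² = (1−0.069696)/0.069696 = 13.3480
n ≥ 2 + 2.706025·13.3480 = 2 + 36.1200 = 38.1200
⌈38.1200⌉ = 39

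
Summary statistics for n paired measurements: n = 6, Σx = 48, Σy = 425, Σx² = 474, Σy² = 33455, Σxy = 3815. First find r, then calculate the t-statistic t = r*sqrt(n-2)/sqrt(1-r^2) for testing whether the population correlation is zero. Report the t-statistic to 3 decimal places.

Numerator: nΣxy − (Σx)(Σy) = 6·3815 − (48)(425) = 2490
Denominator: √[(nΣx²−(Σx)²)(nΣy²−(Σy)²)]
  nΣx²−(Σx)² = 6·474 − 2304 = 540;  nΣy²−(Σy)² = 6·33455 − 180625 = 20105
  √(540·20105) = √10856700 = 3294.9507
r = 2490 / 3294.9507 = 0.7557
t = r·√(n−2)/√(1−r²) = 0.7557·√4 / √(1−0.571082) = 1.511400 / 0.654918 = 2.308

2.308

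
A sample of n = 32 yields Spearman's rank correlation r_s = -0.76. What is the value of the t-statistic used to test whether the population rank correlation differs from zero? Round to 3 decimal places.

-6.405

1 − r_s² = 1 − 0.5776 = 0.4224;  √(1−r_s²) = 0.649923
√(n−2) = √30 = 5.477226
t = r_s·√(n−2)/√(1−r_s²) = -0.76 · 5.477226 / 0.649923 = -6.405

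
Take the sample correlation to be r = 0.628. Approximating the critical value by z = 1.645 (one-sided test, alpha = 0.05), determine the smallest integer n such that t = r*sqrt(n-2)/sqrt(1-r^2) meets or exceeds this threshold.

r√(n−2)/√(1−r²) ≥ 1.645  ⇔  n−2 ≥ (1.645)²·(1−r²)/r²
(1−r²)/r² = (1−0.394384)/0.394384 = 1.5356
n ≥ 2 + 2.706025·1.5356 = 2 + 4.1554 = 6.1554
⌈6.1554⌉ = 7

7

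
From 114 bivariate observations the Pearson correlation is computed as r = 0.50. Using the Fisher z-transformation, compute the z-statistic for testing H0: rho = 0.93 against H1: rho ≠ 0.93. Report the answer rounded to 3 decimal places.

Fisher z: atanh(0.50) = 0.549306, atanh(0.93) = 1.658390
z = (z_r − z_0)·√(n−3) = (0.549306 − 1.658390)·√111 = -1.109084 · 10.535654 = -11.685

-11.685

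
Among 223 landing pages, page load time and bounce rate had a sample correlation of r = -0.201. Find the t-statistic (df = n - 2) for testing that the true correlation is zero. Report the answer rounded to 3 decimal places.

t = r·√(n−2) / √(1−r²) with r = -0.201, n = 223
  = -0.201·√221 / √(1 − 0.040401)
  = -0.201·14.866069 / 0.979591
  = -2.988080 / 0.979591 = -3.050

-3.050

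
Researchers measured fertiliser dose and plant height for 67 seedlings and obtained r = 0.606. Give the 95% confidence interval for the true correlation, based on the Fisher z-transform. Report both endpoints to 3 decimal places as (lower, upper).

z_r = atanh(0.606) = 0.702575;  SE = 1/√(n−3) = 1/√64 = 0.125000
z-limits: 0.702575 ± 1.960·0.125000 = 0.702575 ± 0.245000 = [0.457575, 0.947575]
ρ-limits: (tanh 0.457575, tanh 0.947575) = (0.428, 0.739)

(0.428, 0.739)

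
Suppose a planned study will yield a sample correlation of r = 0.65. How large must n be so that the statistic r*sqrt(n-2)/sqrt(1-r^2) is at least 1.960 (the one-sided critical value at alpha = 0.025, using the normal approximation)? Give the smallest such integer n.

Need r·√(n−2)/√(1−r²) ≥ 1.960
√(n−2) ≥ 1.960·√(1−0.4225) / 0.65 = 1.960·0.759934 / 0.65 = 2.2915
n−2 ≥ 5.2510  ⇒  n ≥ 7.2510
Smallest integer n = 8

8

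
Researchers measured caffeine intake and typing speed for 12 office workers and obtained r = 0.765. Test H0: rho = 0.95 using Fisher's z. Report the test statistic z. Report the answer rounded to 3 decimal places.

z_r = atanh(0.765) = 1.008160,  z_0 = atanh(0.95) = 1.831781
SE = 1/√(n−3) = 1/√9 = 0.333333
z = (z_r − z_0)/SE = (1.008160 − 1.831781) / 0.333333 = -0.823621 / 0.333333 = -2.471

-2.471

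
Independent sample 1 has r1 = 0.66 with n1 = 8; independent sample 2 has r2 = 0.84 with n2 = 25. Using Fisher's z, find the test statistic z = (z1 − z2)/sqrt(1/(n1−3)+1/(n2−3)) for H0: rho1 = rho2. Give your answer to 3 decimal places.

Fisher z-transforms: z1 = atanh(0.66) = 0.792814, z2 = atanh(0.84) = 1.221174; difference d = -0.428360
Var(d) = 1/5 + 1/22 = 0.2000000 + 0.0454545 = 0.2454545
z = d/√Var(d) = -0.428360 / √0.2454545 = -0.428360 / 0.495434 = -0.865

-0.865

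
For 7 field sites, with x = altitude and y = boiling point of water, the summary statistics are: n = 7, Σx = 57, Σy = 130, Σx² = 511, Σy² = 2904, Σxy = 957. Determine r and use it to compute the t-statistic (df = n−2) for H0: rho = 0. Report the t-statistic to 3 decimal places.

Numerator: nΣxy − (Σx)(Σy) = 7·957 − (57)(130) = -711
Denominator: √[(nΣx²−(Σx)²)(nΣy²−(Σy)²)]
  nΣx²−(Σx)² = 7·511 − 3249 = 328;  nΣy²−(Σy)² = 7·2904 − 16900 = 3428
  √(328·3428) = √1124384 = 1060.3697
r = -711 / 1060.3697 = -0.6705
t = r·√(n−2)/√(1−r²) = -0.6705·√5 / √(1−0.449570) = -1.499284 / 0.741910 = -2.021

-2.021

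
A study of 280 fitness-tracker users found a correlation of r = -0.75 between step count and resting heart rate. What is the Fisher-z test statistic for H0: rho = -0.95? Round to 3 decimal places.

14.294

z_r = atanh(-0.75) = -0.972955,  z_0 = atanh(-0.95) = -1.831781
SE = 1/√(n−3) = 1/√277 = 0.060084
z = (z_r − z_0)/SE = (-0.972955 − (-1.831781)) / 0.060084 = 0.858826 / 0.060084 = 14.294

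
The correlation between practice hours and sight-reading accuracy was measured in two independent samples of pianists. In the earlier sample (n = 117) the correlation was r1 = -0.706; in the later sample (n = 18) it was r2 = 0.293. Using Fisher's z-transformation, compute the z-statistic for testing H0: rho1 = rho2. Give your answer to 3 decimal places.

z1 = atanh(-0.706) = -0.879163,  z2 = atanh(0.293) = 0.301845
SE = √(1/(n1−3) + 1/(n2−3)) = √(1/114 + 1/15) = √(0.0087719 + 0.0666667) = √0.0754386 = 0.274661
z = (z1 − z2)/SE = (-0.879163 − 0.301845) / 0.274661 = -1.181008 / 0.274661 = -4.300

-4.300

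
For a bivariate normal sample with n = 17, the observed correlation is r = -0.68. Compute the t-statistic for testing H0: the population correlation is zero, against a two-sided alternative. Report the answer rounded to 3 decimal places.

-3.592

t = r·√(n−2) / √(1−r²) with r = -0.68, n = 17
  = -0.68·√15 / √(1 − 0.4624)
  = -0.68·3.872983 / 0.733212
  = -2.633628 / 0.733212 = -3.592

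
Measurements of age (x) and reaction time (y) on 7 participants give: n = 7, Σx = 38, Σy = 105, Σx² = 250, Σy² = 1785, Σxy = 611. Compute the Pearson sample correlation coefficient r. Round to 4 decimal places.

S_xy = nΣxy − ΣxΣy = 7·611 − 38·105 = 4277 − 3990 = 287
S_xx = nΣx² − (Σx)² = 7·250 − 38² = 1750 − 1444 = 306
S_yy = nΣy² − (Σy)² = 7·1785 − 105² = 12495 − 11025 = 1470
r = S_xy / √(S_xx·S_yy) = 287 / √(306·1470) = 287 / √449820 = 287 / 670.6862 = 0.4279

0.4279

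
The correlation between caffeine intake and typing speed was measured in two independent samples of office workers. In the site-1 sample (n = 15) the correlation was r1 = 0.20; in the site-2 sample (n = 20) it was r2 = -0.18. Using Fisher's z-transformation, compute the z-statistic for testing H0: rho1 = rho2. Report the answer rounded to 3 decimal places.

z1 = atanh(0.20) = 0.202733,  z2 = atanh(-0.18) = -0.181983
SE = √(1/(n1−3) + 1/(n2−3)) = √(1/12 + 1/17) = √(0.0833333 + 0.0588235) = √0.1421568 = 0.377037
z = (z1 − z2)/SE = (0.202733 − (-0.181983)) / 0.377037 = 0.384716 / 0.377037 = 1.020

1.020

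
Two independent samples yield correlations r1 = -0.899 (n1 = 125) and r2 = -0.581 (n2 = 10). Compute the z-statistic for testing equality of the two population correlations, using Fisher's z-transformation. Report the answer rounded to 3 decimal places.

-2.066

z1 = atanh(-0.899) = -1.466981,  z2 = atanh(-0.581) = -0.663971
SE = √(1/(n1−3) + 1/(n2−3)) = √(1/122 + 1/7) = √(0.0081967 + 0.1428571) = √0.1510538 = 0.388656
z = (z1 − z2)/SE = (-1.466981 − (-0.663971)) / 0.388656 = -0.803010 / 0.388656 = -2.066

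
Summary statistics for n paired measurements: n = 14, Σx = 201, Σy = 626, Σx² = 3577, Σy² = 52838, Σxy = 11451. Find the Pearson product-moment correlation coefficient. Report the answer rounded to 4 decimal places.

0.5944

Numerator: nΣxy − (Σx)(Σy) = 14·11451 − (201)(626) = 34488
Denominator: √[(nΣx²−(Σx)²)(nΣy²−(Σy)²)]
  nΣx²−(Σx)² = 14·3577 − 40401 = 9677;  nΣy²−(Σy)² = 14·52838 − 391876 = 347856
  √(9677·347856) = √3366202512 = 58018.9841
r = 34488 / 58018.9841 = 0.5944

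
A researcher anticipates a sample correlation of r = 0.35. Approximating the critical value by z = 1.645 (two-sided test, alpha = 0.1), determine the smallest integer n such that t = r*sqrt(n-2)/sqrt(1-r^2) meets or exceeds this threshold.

r√(n−2)/√(1−r²) ≥ 1.645  ⇔  n−2 ≥ (1.645)²·(1−r²)/r²
(1−r²)/r² = (1−0.1225)/0.1225 = 7.1633
n ≥ 2 + 2.706025·7.1633 = 2 + 19.3841 = 21.3841
⌈21.3841⌉ = 22

22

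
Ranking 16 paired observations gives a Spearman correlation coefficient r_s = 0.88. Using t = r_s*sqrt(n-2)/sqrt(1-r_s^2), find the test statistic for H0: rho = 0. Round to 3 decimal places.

6.932

1 − r_s² = 1 − 0.7744 = 0.2256;  √(1−r_s²) = 0.474974
√(n−2) = √14 = 3.741657
t = r_s·√(n−2)/√(1−r_s²) = 0.88 · 3.741657 / 0.474974 = 6.932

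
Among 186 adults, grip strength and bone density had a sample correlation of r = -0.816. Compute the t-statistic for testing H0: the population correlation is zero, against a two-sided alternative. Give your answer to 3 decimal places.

t = r·√(n−2) / √(1−r²) with r = -0.816, n = 186
  = -0.816·√184 / √(1 − 0.665856)
  = -0.816·13.564660 / 0.578052
  = -11.068763 / 0.578052 = -19.148

-19.148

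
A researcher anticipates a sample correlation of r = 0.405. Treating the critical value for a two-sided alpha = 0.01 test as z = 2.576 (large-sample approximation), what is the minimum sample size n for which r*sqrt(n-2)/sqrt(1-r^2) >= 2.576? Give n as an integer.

Need r·√(n−2)/√(1−r²) ≥ 2.576
√(n−2) ≥ 2.576·√(1−0.164025) / 0.405 = 2.576·0.914317 / 0.405 = 5.8155
n−2 ≥ 33.8200  ⇒  n ≥ 35.8200
Smallest integer n = 36

36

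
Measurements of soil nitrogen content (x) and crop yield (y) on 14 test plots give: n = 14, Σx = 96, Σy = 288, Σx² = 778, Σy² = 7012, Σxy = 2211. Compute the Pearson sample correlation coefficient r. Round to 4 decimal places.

S_xy = nΣxy − ΣxΣy = 14·2211 − 96·288 = 30954 − 27648 = 3306
S_xx = nΣx² − (Σx)² = 14·778 − 96² = 10892 − 9216 = 1676
S_yy = nΣy² − (Σy)² = 14·7012 − 288² = 98168 − 82944 = 15224
r = S_xy / √(S_xx·S_yy) = 3306 / √(1676·15224) = 3306 / √25515424 = 3306 / 5051.2794 = 0.6545

0.6545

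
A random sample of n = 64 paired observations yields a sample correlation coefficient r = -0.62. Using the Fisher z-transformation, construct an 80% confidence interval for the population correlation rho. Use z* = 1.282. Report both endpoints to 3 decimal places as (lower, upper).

(-0.711, -0.509)

Fisher z: z_r = atanh(r) = ½·ln((1+(-0.62))/(1−(-0.62))) = -0.725005
SE(z) = 1/√(n−3) = 1/√61 = 0.128037
80% ⇒ z* = 1.282; margin = 1.282·0.128037 = 0.164143
CI on z-scale: (-0.889148, -0.560862)
Back-transform: tanh(-0.889148) = -0.710973, tanh(-0.560862) = -0.508617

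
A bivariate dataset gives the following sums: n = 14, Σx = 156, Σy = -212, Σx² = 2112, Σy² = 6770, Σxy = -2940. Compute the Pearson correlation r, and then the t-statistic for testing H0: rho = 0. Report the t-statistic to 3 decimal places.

-2.005

Numerator: nΣxy − (Σx)(Σy) = 14·(-2940) − (156)(-212) = -8088
Denominator: √[(nΣx²−(Σx)²)(nΣy²−(Σy)²)]
  nΣx²−(Σx)² = 14·2112 − 24336 = 5232;  nΣy²−(Σy)² = 14·6770 − 44944 = 49836
  √(5232·49836) = √260741952 = 16147.5061
r = -8088 / 16147.5061 = -0.5009
t = r·√(n−2)/√(1−r²) = -0.5009·√12 / √(1−0.250901) = -1.735168 / 0.865505 = -2.005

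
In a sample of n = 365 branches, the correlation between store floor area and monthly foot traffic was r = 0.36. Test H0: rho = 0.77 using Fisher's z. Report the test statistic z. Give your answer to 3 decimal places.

-12.242

Fisher z: atanh(0.36) = 0.376886, atanh(0.77) = 1.020328
z = (z_r − z_0)·√(n−3) = (0.376886 − 1.020328)·√362 = -0.643442 · 19.026298 = -12.242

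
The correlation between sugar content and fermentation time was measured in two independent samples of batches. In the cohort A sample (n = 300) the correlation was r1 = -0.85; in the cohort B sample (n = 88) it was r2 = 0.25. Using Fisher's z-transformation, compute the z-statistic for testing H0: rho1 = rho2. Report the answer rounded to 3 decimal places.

Fisher z-transforms: z1 = atanh(-0.85) = -1.256153, z2 = atanh(0.25) = 0.255413; difference d = -1.511566
Var(d) = 1/297 + 1/85 = 0.0033670 + 0.0117647 = 0.0151317
z = d/√Var(d) = -1.511566 / √0.0151317 = -1.511566 / 0.123011 = -12.288

-12.288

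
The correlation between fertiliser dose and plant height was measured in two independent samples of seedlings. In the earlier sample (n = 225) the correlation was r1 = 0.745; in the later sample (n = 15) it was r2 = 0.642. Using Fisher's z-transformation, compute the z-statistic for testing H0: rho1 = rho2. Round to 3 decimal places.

0.675

z1 = atanh(0.745) = 0.961623,  z2 = atanh(0.642) = 0.761569
SE = √(1/(n1−3) + 1/(n2−3)) = √(1/222 + 1/12) = √(0.0045045 + 0.0833333) = √0.0878378 = 0.296374
z = (z1 − z2)/SE = (0.961623 − 0.761569) / 0.296374 = 0.200054 / 0.296374 = 0.675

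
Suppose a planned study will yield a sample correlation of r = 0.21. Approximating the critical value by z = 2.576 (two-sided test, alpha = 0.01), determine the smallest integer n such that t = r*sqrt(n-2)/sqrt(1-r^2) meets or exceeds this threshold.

r√(n−2)/√(1−r²) ≥ 2.576  ⇔  n−2 ≥ (2.576)²·(1−r²)/r²
(1−r²)/r² = (1−0.0441)/0.0441 = 21.6757
n ≥ 2 + 6.635776·21.6757 = 2 + 143.8351 = 145.8351
⌈145.8351⌉ = 146

146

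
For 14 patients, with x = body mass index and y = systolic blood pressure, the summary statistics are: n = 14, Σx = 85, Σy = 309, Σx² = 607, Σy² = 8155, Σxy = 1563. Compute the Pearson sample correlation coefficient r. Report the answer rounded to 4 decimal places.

S_xy = nΣxy − ΣxΣy = 14·1563 − 85·309 = 21882 − 26265 = -4383
S_xx = nΣx² − (Σx)² = 14·607 − 85² = 8498 − 7225 = 1273
S_yy = nΣy² − (Σy)² = 14·8155 − 309² = 114170 − 95481 = 18689
r = S_xy / √(S_xx·S_yy) = -4383 / √(1273·18689) = -4383 / √23791097 = -4383 / 4877.6118 = -0.8986

-0.8986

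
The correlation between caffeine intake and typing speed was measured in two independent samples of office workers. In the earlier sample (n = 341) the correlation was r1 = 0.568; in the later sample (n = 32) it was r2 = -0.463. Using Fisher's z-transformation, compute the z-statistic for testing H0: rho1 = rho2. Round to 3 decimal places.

5.921

Fisher z-transforms: z1 = atanh(0.568) = 0.644565, z2 = atanh(-0.463) = -0.501123; difference d = 1.145688
Var(d) = 1/338 + 1/29 = 0.0029586 + 0.0344828 = 0.0374414
z = d/√Var(d) = 1.145688 / √0.0374414 = 1.145688 / 0.193498 = 5.921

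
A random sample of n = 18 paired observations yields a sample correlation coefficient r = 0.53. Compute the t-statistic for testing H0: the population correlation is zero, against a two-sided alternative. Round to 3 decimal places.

2.500

1 − r² = 1 − 0.2809 = 0.7191;  √(1−r²) = 0.847998
√(n−2) = √16 = 4.000000
t = r·√(n−2)/√(1−r²) = 0.53 · 4.000000 / 0.847998 = 2.500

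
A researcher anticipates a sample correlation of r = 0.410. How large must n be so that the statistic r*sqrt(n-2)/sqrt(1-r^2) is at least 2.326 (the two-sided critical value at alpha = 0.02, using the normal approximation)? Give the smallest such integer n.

r√(n−2)/√(1−r²) ≥ 2.326  ⇔  n−2 ≥ (2.326)²·(1−r²)/r²
(1−r²)/r² = (1−0.168100)/0.168100 = 4.9488
n ≥ 2 + 5.410276·4.9488 = 2 + 26.7744 = 28.7744
⌈28.7744⌉ = 29

29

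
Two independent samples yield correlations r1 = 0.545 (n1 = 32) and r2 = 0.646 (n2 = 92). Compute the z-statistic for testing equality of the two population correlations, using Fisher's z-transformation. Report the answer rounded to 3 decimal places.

Fisher z-transforms: z1 = atanh(0.545) = 0.611241, z2 = atanh(0.646) = 0.768403; difference d = -0.157162
Var(d) = 1/29 + 1/89 = 0.0344828 + 0.0112360 = 0.0457188
z = d/√Var(d) = -0.157162 / √0.0457188 = -0.157162 / 0.213820 = -0.735

-0.735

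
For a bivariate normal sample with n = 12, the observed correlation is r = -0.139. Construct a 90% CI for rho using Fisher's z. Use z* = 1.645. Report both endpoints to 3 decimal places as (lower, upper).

Fisher z: z_r = atanh(r) = ½·ln((1+(-0.139))/(1−(-0.139))) = -0.139906
SE(z) = 1/√(n−3) = 1/√9 = 0.333333
90% ⇒ z* = 1.645; margin = 1.645·0.333333 = 0.548333
CI on z-scale: (-0.688239, 0.408427)
Back-transform: tanh(-0.688239) = -0.596850, tanh(0.408427) = 0.387136

(-0.597, 0.387)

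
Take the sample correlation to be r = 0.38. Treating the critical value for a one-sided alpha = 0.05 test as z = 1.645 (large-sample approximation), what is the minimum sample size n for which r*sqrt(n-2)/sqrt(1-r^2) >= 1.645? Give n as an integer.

r√(n−2)/√(1−r²) ≥ 1.645  ⇔  n−2 ≥ (1.645)²·(1−r²)/r²
(1−r²)/r² = (1−0.1444)/0.1444 = 5.9252
n ≥ 2 + 2.706025·5.9252 = 2 + 16.0337 = 18.0337
⌈18.0337⌉ = 19

19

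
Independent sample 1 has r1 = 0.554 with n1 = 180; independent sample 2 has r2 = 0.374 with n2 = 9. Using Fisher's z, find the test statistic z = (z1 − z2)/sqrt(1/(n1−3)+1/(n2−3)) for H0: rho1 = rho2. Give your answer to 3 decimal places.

0.557

z1 = atanh(0.554) = 0.624134,  z2 = atanh(0.374) = 0.393066
SE = √(1/(n1−3) + 1/(n2−3)) = √(1/177 + 1/6) = √(0.0056497 + 0.1666667) = √0.1723164 = 0.415110
z = (z1 − z2)/SE = (0.624134 − 0.393066) / 0.415110 = 0.231068 / 0.415110 = 0.557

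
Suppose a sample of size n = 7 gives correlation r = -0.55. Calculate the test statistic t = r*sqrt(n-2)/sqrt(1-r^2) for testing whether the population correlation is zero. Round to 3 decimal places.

-1.473

t = r·√(n−2) / √(1−r²) with r = -0.55, n = 7
  = -0.55·√5 / √(1 − 0.3025)
  = -0.55·2.236068 / 0.835165
  = -1.229837 / 0.835165 = -1.473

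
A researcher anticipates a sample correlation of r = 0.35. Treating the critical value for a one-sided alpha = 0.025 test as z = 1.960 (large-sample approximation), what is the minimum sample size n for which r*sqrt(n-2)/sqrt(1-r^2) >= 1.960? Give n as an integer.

r√(n−2)/√(1−r²) ≥ 1.960  ⇔  n−2 ≥ (1.960)²·(1−r²)/r²
(1−r²)/r² = (1−0.1225)/0.1225 = 7.1633
n ≥ 2 + 3.8416·7.1633 = 2 + 27.5185 = 29.5185
⌈29.5185⌉ = 30

30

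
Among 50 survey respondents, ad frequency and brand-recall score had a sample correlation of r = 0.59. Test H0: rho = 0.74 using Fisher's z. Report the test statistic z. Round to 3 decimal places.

z_r = atanh(0.59) = 0.677666,  z_0 = atanh(0.74) = 0.950479
SE = 1/√(n−3) = 1/√47 = 0.145865
z = (z_r − z_0)/SE = (0.677666 − 0.950479) / 0.145865 = -0.272813 / 0.145865 = -1.870

-1.870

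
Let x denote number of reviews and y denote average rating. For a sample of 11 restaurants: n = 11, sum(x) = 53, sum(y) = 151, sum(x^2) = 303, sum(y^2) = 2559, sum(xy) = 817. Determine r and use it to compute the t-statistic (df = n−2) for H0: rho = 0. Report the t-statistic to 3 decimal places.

2.180

S_xy = nΣxy − ΣxΣy = 11·817 − 53·151 = 8987 − 8003 = 984
S_xx = nΣx² − (Σx)² = 11·303 − 53² = 3333 − 2809 = 524
S_yy = nΣy² − (Σy)² = 11·2559 − 151² = 28149 − 22801 = 5348
r = S_xy / √(S_xx·S_yy) = 984 / √(524·5348) = 984 / √2802352 = 984 / 1674.0227 = 0.5878
t = r·√(n−2)/√(1−r²) = 0.5878·√9 / √(1−0.345509) = 1.763400 / 0.809006 = 2.180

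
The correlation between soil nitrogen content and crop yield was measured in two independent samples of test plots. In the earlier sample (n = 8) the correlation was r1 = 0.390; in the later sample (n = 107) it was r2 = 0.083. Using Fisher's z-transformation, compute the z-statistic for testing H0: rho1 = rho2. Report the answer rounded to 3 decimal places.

0.718

Fisher z-transforms: z1 = atanh(0.390) = 0.411800, z2 = atanh(0.083) = 0.083191; difference d = 0.328609
Var(d) = 1/5 + 1/104 = 0.2000000 + 0.0096154 = 0.2096154
z = d/√Var(d) = 0.328609 / √0.2096154 = 0.328609 / 0.457838 = 0.718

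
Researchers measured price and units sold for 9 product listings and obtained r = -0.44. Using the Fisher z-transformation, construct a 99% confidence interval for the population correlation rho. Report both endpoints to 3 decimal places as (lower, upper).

(-0.909, 0.522)

Fisher z: z_r = atanh(r) = ½·ln((1+(-0.44))/(1−(-0.44))) = -0.472231
SE(z) = 1/√(n−3) = 1/√6 = 0.408248
99% ⇒ z* = 2.576; margin = 2.576·0.408248 = 1.051647
CI on z-scale: (-1.523878, 0.579416)
Back-transform: tanh(-1.523878) = -0.909371, tanh(0.579416) = 0.522241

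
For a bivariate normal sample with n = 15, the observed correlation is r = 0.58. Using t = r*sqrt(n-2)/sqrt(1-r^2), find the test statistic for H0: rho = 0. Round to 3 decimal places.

1 − r² = 1 − 0.3364 = 0.6636;  √(1−r²) = 0.814616
√(n−2) = √13 = 3.605551
t = r·√(n−2)/√(1−r²) = 0.58 · 3.605551 / 0.814616 = 2.567

2.567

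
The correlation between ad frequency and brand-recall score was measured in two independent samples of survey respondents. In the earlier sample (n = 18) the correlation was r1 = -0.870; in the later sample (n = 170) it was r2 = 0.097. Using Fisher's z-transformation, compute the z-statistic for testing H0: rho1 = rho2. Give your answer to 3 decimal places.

-5.307

Fisher z-transforms: z1 = atanh(-0.870) = -1.333080, z2 = atanh(0.097) = 0.097306; difference d = -1.430386
Var(d) = 1/15 + 1/167 = 0.0666667 + 0.0059880 = 0.0726547
z = d/√Var(d) = -1.430386 / √0.0726547 = -1.430386 / 0.269545 = -5.307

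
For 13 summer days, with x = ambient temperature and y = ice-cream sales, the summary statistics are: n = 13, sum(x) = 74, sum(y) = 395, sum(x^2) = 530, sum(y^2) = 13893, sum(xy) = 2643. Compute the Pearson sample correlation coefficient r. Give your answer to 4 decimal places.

Numerator: nΣxy − (Σx)(Σy) = 13·2643 − (74)(395) = 5129
Denominator: √[(nΣx²−(Σx)²)(nΣy²−(Σy)²)]
  nΣx²−(Σx)² = 13·530 − 5476 = 1414;  nΣy²−(Σy)² = 13·13893 − 156025 = 24584
  √(1414·24584) = √34761776 = 5895.9118
r = 5129 / 5895.9118 = 0.8699

0.8699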